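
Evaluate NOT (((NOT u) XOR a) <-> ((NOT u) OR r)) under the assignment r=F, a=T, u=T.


Substitute r=F, a=T, u=T:
NOT u = F
(NOT u) XOR a = F XOR T = T
NOT u = F
(NOT u) OR r = F OR F = F
((NOT u) XOR a) <-> ((NOT u) OR r) = T <-> F = F
NOT (((NOT u) XOR a) <-> ((NOT u) OR r)) = T

T


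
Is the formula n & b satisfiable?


Search for a satisfying assignment over {b, n}.
Try b=True, n=True: the formula evaluates to True.
A satisfying assignment exists.

Satisfiable.


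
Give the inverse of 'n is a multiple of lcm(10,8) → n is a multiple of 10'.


The inverse of (P → Q) is (¬P → ¬Q). It is equivalent to the converse, not to the original.
Here P = 'n is a multiple of lcm(10,8)' and Q = 'n is a multiple of 10'.

If not (n is a multiple of lcm(10,8)), then not (n is a multiple of 10).


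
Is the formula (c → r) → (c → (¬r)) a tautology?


Build the truth table over {c, r}:
c | r | φ
---------
F | F | T
T | F | T
F | T | T
T | T | F
Counterexample at row 4: with c=T, r=T, the formula is F.

No, it is not a tautology.


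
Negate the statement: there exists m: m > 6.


¬(for all x: φ) = there exists x: ¬φ, and ¬(there exists x: φ) = for all x: ¬φ.
Apply to the existential statement.

for all m: NOT(m > 6)


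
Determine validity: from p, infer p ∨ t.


This matches the form of disjunction introduction: the conclusion follows in every model of the premises.

Valid.


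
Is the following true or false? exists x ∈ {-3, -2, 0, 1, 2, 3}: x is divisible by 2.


Evaluate the predicate on each element: -3:False, -2:True, 0:True, 1:False, 2:True, 3:False.
Witness x = -2 satisfies the predicate.

True


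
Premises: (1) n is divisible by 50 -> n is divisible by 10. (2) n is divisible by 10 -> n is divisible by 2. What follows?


Hypothetical syllogism: from (P → Q) and (Q → R), infer (P → R).
Chain the two implications through the shared middle term 'n is divisible by 10'.

n is divisible by 50 -> n is divisible by 2


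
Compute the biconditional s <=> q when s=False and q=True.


Biconditional is true when both operands have the same truth value.
Substitute: s=False, q=True.
False <=> True evaluates to False.

False


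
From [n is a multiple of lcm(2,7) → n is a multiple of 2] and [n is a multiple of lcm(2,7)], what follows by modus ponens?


Modus ponens: from (P → Q) and P, infer Q.
P = 'n is a multiple of lcm(2,7)' is asserted, and P → Q holds, so Q follows.

n is a multiple of 2.


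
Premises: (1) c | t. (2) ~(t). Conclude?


Disjunctive syllogism: from (P ∨ Q) and ¬P, infer Q.
One disjunct, 't', is ruled out; the other must hold.

c


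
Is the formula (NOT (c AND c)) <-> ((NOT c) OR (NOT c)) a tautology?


Build the truth table over {c}:
c | φ
-----
F | T
T | T
Every row evaluates to true.

Yes, it is a tautology.


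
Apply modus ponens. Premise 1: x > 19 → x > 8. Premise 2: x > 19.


Modus ponens: from (P → Q) and P, infer Q.
P = 'x > 19' is asserted, and P → Q holds, so Q follows.

x > 8.


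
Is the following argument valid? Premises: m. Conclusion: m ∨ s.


This matches the form of disjunction introduction: the conclusion follows in every model of the premises.

Valid.


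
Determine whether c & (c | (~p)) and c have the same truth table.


Compare truth tables:
c | p | φ | ψ
-------------
False | False | False | False
True | False | True | True
False | True | False | False
True | True | True | True
The columns φ and ψ agree on every row.

Yes, they are logically equivalent.


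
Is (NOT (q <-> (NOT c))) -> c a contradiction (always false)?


Truth table over {c, q}:
c | q | φ
---------
F | F | F
T | F | T
F | T | T
T | T | T
Satisfying assignment at row 2: c=T, q=F gives T.

No, it is not a contradiction.


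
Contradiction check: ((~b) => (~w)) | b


Truth table over {b, w}:
b | w | φ
---------
False | False | True
True | False | True
False | True | False
True | True | True
Satisfying assignment at row 1: b=False, w=False gives True.

No, it is not a contradiction.


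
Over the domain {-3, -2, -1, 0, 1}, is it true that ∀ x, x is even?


Evaluate the predicate on each element: -3:F, -2:T, -1:F, 0:T, 1:F.
Counterexample x = -3 fails the predicate.

F


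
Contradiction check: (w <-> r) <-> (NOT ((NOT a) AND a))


Truth table over {a, r, w}:
a | r | w | φ
-------------
F | F | F | T
T | F | F | T
F | T | F | F
T | T | F | F
F | F | T | F
T | F | T | F
F | T | T | T
T | T | T | T
Satisfying assignment at row 1: a=F, r=F, w=F gives T.

No, it is not a contradiction.


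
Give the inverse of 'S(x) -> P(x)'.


The inverse of (P → Q) is (¬P → ¬Q). It is equivalent to the converse, not to the original.
Here P = 'S(x)' and Q = 'P(x)'.

If not (S(x)), then not (P(x)).


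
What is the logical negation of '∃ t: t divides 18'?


¬(∀ x: φ) = ∃ x: ¬φ, and ¬(∃ x: φ) = ∀ x: ¬φ.
Apply to the existential statement.

∀ t: ¬(t divides 18)


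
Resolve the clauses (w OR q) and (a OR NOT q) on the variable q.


The clauses contain complementary literals q and NOTq.
Resolution eliminates this pair and disjoins the remaining literals (merging duplicates).

(w OR a)


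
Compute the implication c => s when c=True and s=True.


Implication is false only when antecedent is true and consequent is false.
Substitute: c=True, s=True.
True => True evaluates to True.

True


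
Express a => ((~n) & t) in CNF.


Step 1: Rewrite a → ((¬n) ∧ t) as ¬a ∨ ((¬n) ∧ t).
Step 2: Distribute ∨ over ∧.

((~a) | (~n)) & ((~a) | t)


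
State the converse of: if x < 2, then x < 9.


The converse of (P → Q) is (Q → P). It is not in general equivalent to the original.
Here P = 'x < 2' and Q = 'x < 9'.

If x < 9, then x < 2.


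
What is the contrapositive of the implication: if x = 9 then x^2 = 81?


The contrapositive of (P → Q) is (¬Q → ¬P); it is logically equivalent to the original.
Here P = 'x = 9' and Q = 'x^2 = 81'.

If not (x^2 = 81), then not (x = 9).


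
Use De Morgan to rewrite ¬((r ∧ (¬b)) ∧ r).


De Morgan: the negation of a conjunction is the disjunction of the negations.
Distribute ¬ across ∧, flipping it to ∨, and negate each literal.

((¬r) ∨ b) ∨ (¬r)


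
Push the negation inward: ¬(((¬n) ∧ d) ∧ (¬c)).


De Morgan: the negation of a conjunction is the disjunction of the negations.
Distribute ¬ across ∧, flipping it to ∨, and negate each literal.

(n ∨ (¬d)) ∨ c


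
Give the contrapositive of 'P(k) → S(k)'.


The contrapositive of (P → Q) is (¬Q → ¬P); it is logically equivalent to the original.
Here P = 'P(k)' and Q = 'S(k)'.

If not (S(k)), then not (P(k)).


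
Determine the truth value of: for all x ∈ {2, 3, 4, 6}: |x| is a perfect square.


Evaluate the predicate on each element: 2:F, 3:F, 4:T, 6:F.
Counterexample x = 2 fails the predicate.

F


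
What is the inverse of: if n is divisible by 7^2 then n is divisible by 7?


The inverse of (P → Q) is (¬P → ¬Q). It is equivalent to the converse, not to the original.
Here P = 'n is divisible by 7^2' and Q = 'n is divisible by 7'.

If not (n is divisible by 7^2), then not (n is divisible by 7).


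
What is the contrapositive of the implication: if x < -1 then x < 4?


The contrapositive of (P → Q) is (¬Q → ¬P); it is logically equivalent to the original.
Here P = 'x < -1' and Q = 'x < 4'.

If not (x < 4), then not (x < -1).


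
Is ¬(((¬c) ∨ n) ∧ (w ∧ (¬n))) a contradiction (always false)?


Truth table over {c, n, w}:
c | n | w | φ
-------------
F | F | F | T
T | F | F | T
F | T | F | T
T | T | F | T
F | F | T | F
T | F | T | T
F | T | T | T
T | T | T | T
Satisfying assignment at row 1: c=F, n=F, w=F gives T.

No, it is not a contradiction.


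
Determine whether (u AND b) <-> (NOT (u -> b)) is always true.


Build the truth table over {b, u}:
b | u | φ
---------
F | F | T
T | F | T
F | T | F
T | T | F
Counterexample at row 3: with b=F, u=T, the formula is F.

No, it is not a tautology.


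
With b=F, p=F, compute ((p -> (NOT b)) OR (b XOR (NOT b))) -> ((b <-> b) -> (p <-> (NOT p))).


Substitute b=F, p=F:
NOT b = T
p -> (NOT b) = F -> T = T
NOT b = T
b XOR (NOT b) = F XOR T = T
(p -> (NOT b)) OR (b XOR (NOT b)) = T OR T = T
b <-> b = F <-> F = T
NOT p = T
p <-> (NOT p) = F <-> T = F
(b <-> b) -> (p <-> (NOT p)) = T -> F = F
((p -> (NOT b)) OR (b XOR (NOT b))) -> ((b <-> b) -> (p <-> (NOT p))) = T -> F = F

F


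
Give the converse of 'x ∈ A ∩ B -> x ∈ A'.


The converse of (P → Q) is (Q → P). It is not in general equivalent to the original.
Here P = 'x ∈ A ∩ B' and Q = 'x ∈ A'.

If x ∈ A, then x ∈ A ∩ B.


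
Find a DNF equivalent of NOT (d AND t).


Step 1: Apply De Morgan: ¬(d ∧ t) = ¬d ∨ ¬t.

(NOT d) OR (NOT t)


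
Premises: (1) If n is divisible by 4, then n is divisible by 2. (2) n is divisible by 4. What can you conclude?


Modus ponens: from (P → Q) and P, infer Q.
P = 'n is divisible by 4' is asserted, and P → Q holds, so Q follows.

n is divisible by 2.


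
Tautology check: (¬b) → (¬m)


Build the truth table over {b, m}:
b | m | φ
---------
F | F | T
T | F | T
F | T | F
T | T | T
Counterexample at row 3: with b=F, m=T, the formula is F.

No, it is not a tautology.


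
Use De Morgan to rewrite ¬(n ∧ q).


De Morgan: the negation of a conjunction is the disjunction of the negations.
Distribute ¬ across ∧, flipping it to ∨, and negate each literal.

(¬n) ∨ (¬q)


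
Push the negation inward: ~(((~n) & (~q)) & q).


De Morgan: the negation of a conjunction is the disjunction of the negations.
Distribute ~ across &, flipping it to |, and negate each literal.

(n | q) | (~q)


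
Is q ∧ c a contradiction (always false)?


Truth table over {c, q}:
c | q | φ
---------
F | F | F
T | F | F
F | T | F
T | T | T
Satisfying assignment at row 4: c=T, q=T gives T.

No, it is not a contradiction.


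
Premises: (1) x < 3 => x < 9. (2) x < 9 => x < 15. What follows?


Hypothetical syllogism: from (P → Q) and (Q → R), infer (P → R).
Chain the two implications through the shared middle term 'x < 9'.

x < 3 => x < 15


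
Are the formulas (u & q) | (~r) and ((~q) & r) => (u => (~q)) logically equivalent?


Compare truth tables:
q | r | u | φ | ψ
-----------------
False | False | False | True | True
True | False | False | True | True
False | True | False | False | True
True | True | False | False | True
False | False | True | True | True
True | False | True | True | True
False | True | True | False | True
True | True | True | True | True
They differ at row 3 (q=False, r=True, u=False): φ=False but ψ=True.

No, they are not logically equivalent.


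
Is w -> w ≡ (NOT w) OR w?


Compare truth tables:
w | φ | ψ
---------
F | T | T
T | T | T
The columns φ and ψ agree on every row.

Yes, they are logically equivalent.


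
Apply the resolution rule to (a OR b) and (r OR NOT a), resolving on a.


The clauses contain complementary literals a and NOTa.
Resolution eliminates this pair and disjoins the remaining literals (merging duplicates).

(b OR r)


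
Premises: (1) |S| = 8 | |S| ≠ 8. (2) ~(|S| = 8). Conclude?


Disjunctive syllogism: from (P ∨ Q) and ¬P, infer Q.
One disjunct, '|S| = 8', is ruled out; the other must hold.

|S| ≠ 8


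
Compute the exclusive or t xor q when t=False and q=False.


Exclusive or is true when exactly one operand is true.
Substitute: t=False, q=False.
False xor False evaluates to False.

False


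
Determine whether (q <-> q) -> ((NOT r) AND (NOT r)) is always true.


Build the truth table over {q, r}:
q | r | φ
---------
F | F | T
T | F | T
F | T | F
T | T | F
Counterexample at row 3: with q=F, r=T, the formula is F.

No, it is not a tautology.


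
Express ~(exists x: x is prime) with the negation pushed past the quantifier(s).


¬(forall x: φ) = exists x: ¬φ, and ¬(exists x: φ) = forall x: ¬φ.
Apply to the existential statement.

forall x: ~(x is prime)


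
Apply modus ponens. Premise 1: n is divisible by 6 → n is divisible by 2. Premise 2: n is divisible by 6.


Modus ponens: from (P → Q) and P, infer Q.
P = 'n is divisible by 6' is asserted, and P → Q holds, so Q follows.

n is divisible by 2.


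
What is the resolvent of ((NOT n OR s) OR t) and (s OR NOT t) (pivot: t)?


The clauses contain complementary literals t and NOTt.
Resolution eliminates this pair and disjoins the remaining literals (merging duplicates).

(s OR NOT n)


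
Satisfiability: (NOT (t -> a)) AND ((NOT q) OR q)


Search for a satisfying assignment over {a, q, t}.
Try a=F, q=F, t=T: the formula evaluates to T.
A satisfying assignment exists.

Satisfiable.


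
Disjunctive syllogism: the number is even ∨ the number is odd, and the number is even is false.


Disjunctive syllogism: from (P ∨ Q) and ¬P, infer Q.
One disjunct, 'the number is even', is ruled out; the other must hold.

the number is odd


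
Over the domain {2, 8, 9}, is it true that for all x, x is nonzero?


Evaluate the predicate on each element: 2:T, 8:T, 9:T.
Every element satisfies the predicate.

T


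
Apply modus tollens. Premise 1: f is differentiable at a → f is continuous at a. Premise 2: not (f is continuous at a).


Modus tollens: from (P → Q) and ¬Q, infer ¬P.
Q = 'f is continuous at a' is denied; since P → Q, P must also fail.

Not (f is differentiable at a).


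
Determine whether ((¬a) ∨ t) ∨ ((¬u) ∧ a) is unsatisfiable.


Truth table over {a, t, u}:
a | t | u | φ
-------------
F | F | F | T
T | F | F | T
F | T | F | T
T | T | F | T
F | F | T | T
T | F | T | F
F | T | T | T
T | T | T | T
Satisfying assignment at row 1: a=F, t=F, u=F gives T.

No, it is not a contradiction.


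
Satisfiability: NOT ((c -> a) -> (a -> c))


Search for a satisfying assignment over {a, c}.
Try a=T, c=F: the formula evaluates to T.
A satisfying assignment exists.

Satisfiable.


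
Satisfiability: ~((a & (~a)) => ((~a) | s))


Check all 4 assignments over {a, s}:
a | s | φ
---------
False | False | False
True | False | False
False | True | False
True | True | False
No assignment makes the formula true.

Unsatisfiable.


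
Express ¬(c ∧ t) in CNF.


Step 1: Apply De Morgan: ¬(c ∧ t) = ¬c ∨ ¬t.

(¬c) ∨ (¬t)


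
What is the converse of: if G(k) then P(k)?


The converse of (P → Q) is (Q → P). It is not in general equivalent to the original.
Here P = 'G(k)' and Q = 'P(k)'.

If P(k), then G(k).


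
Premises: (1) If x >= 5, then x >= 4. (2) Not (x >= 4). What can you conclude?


Modus tollens: from (P → Q) and ¬Q, infer ¬P.
Q = 'x >= 4' is denied; since P → Q, P must also fail.

Not (x >= 5).


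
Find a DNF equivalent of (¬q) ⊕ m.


Step 1: (¬q) ⊕ m is true exactly when they disagree: ((¬q) ∧ ¬m) ∨ (¬(¬q) ∧ m).
Step 2: Eliminate any double negations (¬¬X = X).

((¬q) ∧ (¬m)) ∨ (q ∧ m)


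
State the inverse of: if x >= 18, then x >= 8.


The inverse of (P → Q) is (¬P → ¬Q). It is equivalent to the converse, not to the original.
Here P = 'x >= 18' and Q = 'x >= 8'.

If not (x >= 18), then not (x >= 8).


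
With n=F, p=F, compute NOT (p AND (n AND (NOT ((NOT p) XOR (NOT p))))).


Substitute n=F, p=F:
NOT p = T
NOT p = T
(NOT p) XOR (NOT p) = T XOR T = F
NOT ((NOT p) XOR (NOT p)) = T
n AND (NOT ((NOT p) XOR (NOT p))) = F AND T = F
p AND (n AND (NOT ((NOT p) XOR (NOT p)))) = F AND F = F
NOT (p AND (n AND (NOT ((NOT p) XOR (NOT p))))) = T

T


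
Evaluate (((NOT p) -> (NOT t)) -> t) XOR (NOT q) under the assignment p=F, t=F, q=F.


Substitute p=F, t=F, q=F:
NOT p = T
NOT t = T
(NOT p) -> (NOT t) = T -> T = T
((NOT p) -> (NOT t)) -> t = T -> F = F
NOT q = T
(((NOT p) -> (NOT t)) -> t) XOR (NOT q) = F XOR T = T

T


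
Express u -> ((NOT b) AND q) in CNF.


Step 1: Rewrite u → ((¬b) ∧ q) as ¬u ∨ ((¬b) ∧ q).
Step 2: Distribute ∨ over ∧.

((NOT u) OR (NOT b)) AND ((NOT u) OR q)


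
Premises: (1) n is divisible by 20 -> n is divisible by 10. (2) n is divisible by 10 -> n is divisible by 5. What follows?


Hypothetical syllogism: from (P → Q) and (Q → R), infer (P → R).
Chain the two implications through the shared middle term 'n is divisible by 10'.

n is divisible by 20 -> n is divisible by 5


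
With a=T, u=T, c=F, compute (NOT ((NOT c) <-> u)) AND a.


Substitute a=T, u=T, c=F:
NOT c = T
(NOT c) <-> u = T <-> T = T
NOT ((NOT c) <-> u) = F
(NOT ((NOT c) <-> u)) AND a = F AND T = F

F


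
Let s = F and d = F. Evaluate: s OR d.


Disjunction is false only when both operands are false.
Substitute: s=F, d=F.
F OR F evaluates to F.

F


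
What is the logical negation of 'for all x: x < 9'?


¬(for all x: φ) = there exists x: ¬φ, and ¬(there exists x: φ) = for all x: ¬φ.
Apply to the universal statement.

there exists x: NOT(x < 9)


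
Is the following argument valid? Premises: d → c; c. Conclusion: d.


This is affirming the consequent (fallacy). There exist truth assignments where the premises are all true but the conclusion is false.

Invalid.


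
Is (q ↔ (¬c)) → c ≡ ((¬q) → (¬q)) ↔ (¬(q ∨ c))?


Compare truth tables:
c | q | φ | ψ
-------------
F | F | T | T
T | F | T | F
F | T | F | F
T | T | T | F
They differ at row 2 (c=T, q=F): φ=T but ψ=F.

No, they are not logically equivalent.


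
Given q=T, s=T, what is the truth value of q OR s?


Disjunction is false only when both operands are false.
Substitute: q=T, s=T.
T OR T evaluates to T.

T


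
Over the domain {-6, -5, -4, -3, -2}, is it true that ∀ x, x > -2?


Evaluate the predicate on each element: -6:F, -5:F, -4:F, -3:F, -2:F.
Counterexample x = -6 fails the predicate.

F


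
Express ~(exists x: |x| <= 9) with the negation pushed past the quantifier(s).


¬(forall x: φ) = exists x: ¬φ, and ¬(exists x: φ) = forall x: ¬φ.
Apply to the existential statement.

forall x: ~(|x| <= 9)


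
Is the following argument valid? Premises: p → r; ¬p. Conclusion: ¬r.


This is denying the antecedent (fallacy). There exist truth assignments where the premises are all true but the conclusion is false.

Invalid.


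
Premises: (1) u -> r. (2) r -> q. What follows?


Hypothetical syllogism: from (P → Q) and (Q → R), infer (P → R).
Chain the two implications through the shared middle term 'r'.

u -> q


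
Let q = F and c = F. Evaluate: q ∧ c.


Conjunction is true only when both operands are true.
Substitute: q=F, c=F.
F ∧ F evaluates to F.

F


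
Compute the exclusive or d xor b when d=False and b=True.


Exclusive or is true when exactly one operand is true.
Substitute: d=False, b=True.
False xor True evaluates to True.

True


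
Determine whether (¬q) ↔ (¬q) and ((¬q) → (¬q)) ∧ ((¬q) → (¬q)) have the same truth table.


Compare truth tables:
q | φ | ψ
---------
F | T | T
T | T | T
The columns φ and ψ agree on every row.

Yes, they are logically equivalent.


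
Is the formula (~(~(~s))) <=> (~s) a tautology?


Build the truth table over {s}:
s | φ
-----
False | True
True | True
Every row evaluates to true.

Yes, it is a tautology.


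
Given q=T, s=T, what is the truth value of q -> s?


Implication is false only when antecedent is true and consequent is false.
Substitute: q=T, s=T.
T -> T evaluates to T.

T


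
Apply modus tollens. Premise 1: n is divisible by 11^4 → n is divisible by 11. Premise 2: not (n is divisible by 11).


Modus tollens: from (P → Q) and ¬Q, infer ¬P.
Q = 'n is divisible by 11' is denied; since P → Q, P must also fail.

Not (n is divisible by 11^4).


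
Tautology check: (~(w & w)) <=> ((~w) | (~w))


Build the truth table over {w}:
w | φ
-----
False | True
True | True
Every row evaluates to true.

Yes, it is a tautology.


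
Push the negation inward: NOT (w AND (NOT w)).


De Morgan: the negation of a conjunction is the disjunction of the negations.
Distribute NOT across AND, flipping it to OR, and negate each literal.

(NOT w) OR w


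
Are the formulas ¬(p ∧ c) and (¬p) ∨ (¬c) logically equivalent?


Compare truth tables:
c | p | φ | ψ
-------------
F | F | T | T
T | F | T | T
F | T | T | T
T | T | F | F
The columns φ and ψ agree on every row.

Yes, they are logically equivalent.


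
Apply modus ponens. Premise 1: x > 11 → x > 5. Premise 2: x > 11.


Modus ponens: from (P → Q) and P, infer Q.
P = 'x > 11' is asserted, and P → Q holds, so Q follows.

x > 5.


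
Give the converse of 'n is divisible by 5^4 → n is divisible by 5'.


The converse of (P → Q) is (Q → P). It is not in general equivalent to the original.
Here P = 'n is divisible by 5^4' and Q = 'n is divisible by 5'.

If n is divisible by 5, then n is divisible by 5^4.


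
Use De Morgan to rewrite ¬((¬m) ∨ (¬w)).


De Morgan: the negation of a disjunction is the conjunction of the negations.
Distribute ¬ across ∨, flipping it to ∧, and negate each literal.

m ∧ w


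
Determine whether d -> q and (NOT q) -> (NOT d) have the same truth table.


Compare truth tables:
d | q | φ | ψ
-------------
F | F | T | T
T | F | F | F
F | T | T | T
T | T | T | T
The columns φ and ψ agree on every row.

Yes, they are logically equivalent.


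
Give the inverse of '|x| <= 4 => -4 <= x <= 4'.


The inverse of (P → Q) is (¬P → ¬Q). It is equivalent to the converse, not to the original.
Here P = '|x| <= 4' and Q = '-4 <= x <= 4'.

If not (|x| <= 4), then not (-4 <= x <= 4).


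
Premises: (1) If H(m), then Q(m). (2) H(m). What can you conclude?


Modus ponens: from (P → Q) and P, infer Q.
P = 'H(m)' is asserted, and P → Q holds, so Q follows.

Q(m).


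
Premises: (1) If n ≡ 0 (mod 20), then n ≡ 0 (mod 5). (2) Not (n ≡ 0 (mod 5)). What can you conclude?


Modus tollens: from (P → Q) and ¬Q, infer ¬P.
Q = 'n ≡ 0 (mod 5)' is denied; since P → Q, P must also fail.

Not (n ≡ 0 (mod 20)).


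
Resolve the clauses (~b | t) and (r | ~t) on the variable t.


The clauses contain complementary literals t and ~t.
Resolution eliminates this pair and disjoins the remaining literals (merging duplicates).

(~b | r)


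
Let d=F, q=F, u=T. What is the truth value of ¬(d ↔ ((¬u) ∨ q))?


Substitute d=F, q=F, u=T:
¬u = F
(¬u) ∨ q = F ∨ F = F
d ↔ ((¬u) ∨ q) = F ↔ F = T
¬(d ↔ ((¬u) ∨ q)) = F

F


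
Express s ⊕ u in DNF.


Step 1: s ⊕ u is true exactly when they disagree: (s ∧ ¬u) ∨ (¬s ∧ u).

(s ∧ (¬u)) ∨ ((¬s) ∧ u)


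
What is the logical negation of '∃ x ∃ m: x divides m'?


Negation flips each quantifier (∀↔∃) and negates the inner predicate.
¬(∃ x ∃ m: φ) = ∀ x ∀ m: ¬φ.

∀ x ∀ m: ¬(x divides m)


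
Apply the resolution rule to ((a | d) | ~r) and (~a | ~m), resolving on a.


The clauses contain complementary literals a and ~a.
Resolution eliminates this pair and disjoins the remaining literals (merging duplicates).

((d | ~r) | ~m)


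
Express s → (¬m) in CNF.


Step 1: Rewrite s → (¬m) as ¬s ∨ (¬m).

(¬s) ∨ (¬m)


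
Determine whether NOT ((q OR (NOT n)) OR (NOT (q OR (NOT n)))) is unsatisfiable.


Truth table over {n, q}:
n | q | φ
---------
F | F | F
T | F | F
F | T | F
T | T | F
Every row is false.

Yes, it is a contradiction.


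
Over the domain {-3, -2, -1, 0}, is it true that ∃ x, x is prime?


Evaluate the predicate on each element: -3:F, -2:F, -1:F, 0:F.
No element satisfies the predicate.

F


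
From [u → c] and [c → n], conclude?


Hypothetical syllogism: from (P → Q) and (Q → R), infer (P → R).
Chain the two implications through the shared middle term 'c'.

u → n


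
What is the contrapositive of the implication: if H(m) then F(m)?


The contrapositive of (P → Q) is (¬Q → ¬P); it is logically equivalent to the original.
Here P = 'H(m)' and Q = 'F(m)'.

If not (F(m)), then not (H(m)).


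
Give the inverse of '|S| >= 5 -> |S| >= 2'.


The inverse of (P → Q) is (¬P → ¬Q). It is equivalent to the converse, not to the original.
Here P = '|S| >= 5' and Q = '|S| >= 2'.

If not (|S| >= 5), then not (|S| >= 2).


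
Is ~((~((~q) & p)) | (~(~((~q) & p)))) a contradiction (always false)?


Truth table over {p, q}:
p | q | φ
---------
False | False | False
True | False | False
False | True | False
True | True | False
Every row is false.

Yes, it is a contradiction.


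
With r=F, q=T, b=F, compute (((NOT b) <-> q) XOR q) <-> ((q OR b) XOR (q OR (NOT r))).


Substitute r=F, q=T, b=F:
NOT b = T
(NOT b) <-> q = T <-> T = T
((NOT b) <-> q) XOR q = T XOR T = F
q OR b = T OR F = T
NOT r = T
q OR (NOT r) = T OR T = T
(q OR b) XOR (q OR (NOT r)) = T XOR T = F
(((NOT b) <-> q) XOR q) <-> ((q OR b) XOR (q OR (NOT r))) = F <-> F = T

T


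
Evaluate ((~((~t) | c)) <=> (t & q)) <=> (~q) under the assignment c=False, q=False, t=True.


Substitute c=False, q=False, t=True:
~t = False
(~t) | c = False | False = False
~((~t) | c) = True
t & q = True & False = False
(~((~t) | c)) <=> (t & q) = True <=> False = False
~q = True
((~((~t) | c)) <=> (t & q)) <=> (~q) = False <=> True = False

False


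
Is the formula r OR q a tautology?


Build the truth table over {q, r}:
q | r | φ
---------
F | F | F
T | F | T
F | T | T
T | T | T
Counterexample at row 1: with q=F, r=F, the formula is F.

No, it is not a tautology.


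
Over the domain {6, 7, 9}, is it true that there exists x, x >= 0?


Evaluate the predicate on each element: 6:T, 7:T, 9:T.
Witness x = 6 satisfies the predicate.

T


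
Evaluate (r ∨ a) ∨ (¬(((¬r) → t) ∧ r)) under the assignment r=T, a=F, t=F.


Substitute r=T, a=F, t=F:
r ∨ a = T ∨ F = T
¬r = F
(¬r) → t = F → F = T
((¬r) → t) ∧ r = T ∧ T = T
¬(((¬r) → t) ∧ r) = F
(r ∨ a) ∨ (¬(((¬r) → t) ∧ r)) = T ∨ F = T

T


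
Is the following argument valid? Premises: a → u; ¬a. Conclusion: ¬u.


This is denying the antecedent (fallacy). There exist truth assignments where the premises are all true but the conclusion is false.

Invalid.


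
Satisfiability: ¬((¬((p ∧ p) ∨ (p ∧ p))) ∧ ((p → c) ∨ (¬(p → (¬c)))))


Search for a satisfying assignment over {c, p}.
Try c=F, p=T: the formula evaluates to T.
A satisfying assignment exists.

Satisfiable.


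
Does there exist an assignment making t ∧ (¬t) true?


Check all 2 assignments over {t}:
t | φ
-----
F | F
T | F
No assignment makes the formula true.

Unsatisfiable.


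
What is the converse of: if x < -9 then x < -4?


The converse of (P → Q) is (Q → P). It is not in general equivalent to the original.
Here P = 'x < -9' and Q = 'x < -4'.

If x < -4, then x < -9.


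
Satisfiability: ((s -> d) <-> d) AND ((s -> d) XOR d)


Check all 4 assignments over {d, s}:
d | s | φ
---------
F | F | F
T | F | F
F | T | F
T | T | F
No assignment makes the formula true.

Unsatisfiable.


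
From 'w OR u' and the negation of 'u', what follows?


Disjunctive syllogism: from (P ∨ Q) and ¬P, infer Q.
One disjunct, 'u', is ruled out; the other must hold.

w


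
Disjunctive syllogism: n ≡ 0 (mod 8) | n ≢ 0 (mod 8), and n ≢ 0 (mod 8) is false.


Disjunctive syllogism: from (P ∨ Q) and ¬P, infer Q.
One disjunct, 'n ≢ 0 (mod 8)', is ruled out; the other must hold.

n ≡ 0 (mod 8)


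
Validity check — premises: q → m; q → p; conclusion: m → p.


This is (no valid rule). There exist truth assignments where the premises are all true but the conclusion is false.

Invalid.


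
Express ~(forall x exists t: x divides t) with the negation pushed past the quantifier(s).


Negation flips each quantifier (∀↔∃) and negates the inner predicate.
¬(forall x exists t: φ) = exists x forall t: ¬φ.

exists x forall t: ~(x divides t)


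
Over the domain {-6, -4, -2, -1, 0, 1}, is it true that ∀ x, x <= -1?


Evaluate the predicate on each element: -6:T, -4:T, -2:T, -1:T, 0:F, 1:F.
Counterexample x = 0 fails the predicate.

F


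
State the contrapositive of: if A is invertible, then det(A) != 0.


The contrapositive of (P → Q) is (¬Q → ¬P); it is logically equivalent to the original.
Here P = 'A is invertible' and Q = 'det(A) != 0'.

If not (det(A) != 0), then not (A is invertible).


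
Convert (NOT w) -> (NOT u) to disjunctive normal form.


Step 1: Rewrite (¬w) → (¬u) as ¬(¬w) ∨ (¬u).
Step 2: Eliminate any double negations (¬¬X = X).

w OR (NOT u)


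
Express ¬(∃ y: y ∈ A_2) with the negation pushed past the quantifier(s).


¬(∀ x: φ) = ∃ x: ¬φ, and ¬(∃ x: φ) = ∀ x: ¬φ.
Apply to the existential statement.

∀ y: ¬(y ∈ A_2)


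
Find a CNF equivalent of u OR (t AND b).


Step 1: Distribute ∨ over ∧: u ∨ (t ∧ b) = (u ∨ t) ∧ (u ∨ b).

(u OR t) AND (u OR b)


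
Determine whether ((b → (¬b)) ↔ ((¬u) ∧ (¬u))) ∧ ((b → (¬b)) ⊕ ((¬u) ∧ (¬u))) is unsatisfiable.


Truth table over {b, u}:
b | u | φ
---------
F | F | F
T | F | F
F | T | F
T | T | F
Every row is false.

Yes, it is a contradiction.


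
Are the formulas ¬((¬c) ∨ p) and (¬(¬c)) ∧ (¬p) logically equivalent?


Compare truth tables:
c | p | φ | ψ
-------------
F | F | F | F
T | F | T | T
F | T | F | F
T | T | F | F
The columns φ and ψ agree on every row.

Yes, they are logically equivalent.


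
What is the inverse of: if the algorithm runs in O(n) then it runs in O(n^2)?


The inverse of (P → Q) is (¬P → ¬Q). It is equivalent to the converse, not to the original.
Here P = 'the algorithm runs in O(n)' and Q = 'it runs in O(n^2)'.

If not (the algorithm runs in O(n)), then not (it runs in O(n^2)).


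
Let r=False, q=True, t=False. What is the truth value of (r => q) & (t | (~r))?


Substitute r=False, q=True, t=False:
r => q = False => True = True
~r = True
t | (~r) = False | True = True
(r => q) & (t | (~r)) = True & True = True

True


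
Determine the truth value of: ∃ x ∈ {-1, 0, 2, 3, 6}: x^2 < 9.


Evaluate the predicate on each element: -1:T, 0:T, 2:T, 3:F, 6:F.
Witness x = -1 satisfies the predicate.

T


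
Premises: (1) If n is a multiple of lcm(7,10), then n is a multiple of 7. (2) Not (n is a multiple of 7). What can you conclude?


Modus tollens: from (P → Q) and ¬Q, infer ¬P.
Q = 'n is a multiple of 7' is denied; since P → Q, P must also fail.

Not (n is a multiple of lcm(7,10)).


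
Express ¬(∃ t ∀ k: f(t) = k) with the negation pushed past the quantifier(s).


Negation flips each quantifier (∀↔∃) and negates the inner predicate.
¬(∃ t ∀ k: φ) = ∀ t ∃ k: ¬φ.

∀ t ∃ k: ¬(f(t) = k)


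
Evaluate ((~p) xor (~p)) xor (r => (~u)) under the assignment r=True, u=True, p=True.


Substitute r=True, u=True, p=True:
~p = False
~p = False
(~p) xor (~p) = False xor False = False
~u = False
r => (~u) = True => False = False
((~p) xor (~p)) xor (r => (~u)) = False xor False = False

False


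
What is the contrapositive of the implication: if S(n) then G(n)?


The contrapositive of (P → Q) is (¬Q → ¬P); it is logically equivalent to the original.
Here P = 'S(n)' and Q = 'G(n)'.

If not (G(n)), then not (S(n)).


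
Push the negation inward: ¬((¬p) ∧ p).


De Morgan: the negation of a conjunction is the disjunction of the negations.
Distribute ¬ across ∧, flipping it to ∨, and negate each literal.

p ∨ (¬p)


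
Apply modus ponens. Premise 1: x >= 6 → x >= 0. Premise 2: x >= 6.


Modus ponens: from (P → Q) and P, infer Q.
P = 'x >= 6' is asserted, and P → Q holds, so Q follows.

x >= 0.


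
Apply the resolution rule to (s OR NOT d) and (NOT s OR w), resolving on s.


The clauses contain complementary literals s and NOTs.
Resolution eliminates this pair and disjoins the remaining literals (merging duplicates).

(NOT d OR w)


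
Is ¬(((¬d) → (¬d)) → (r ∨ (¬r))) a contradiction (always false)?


Truth table over {d, r}:
d | r | φ
---------
F | F | F
T | F | F
F | T | F
T | T | F
Every row is false.

Yes, it is a contradiction.


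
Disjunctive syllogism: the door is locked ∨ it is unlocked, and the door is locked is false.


Disjunctive syllogism: from (P ∨ Q) and ¬P, infer Q.
One disjunct, 'the door is locked', is ruled out; the other must hold.

it is unlocked


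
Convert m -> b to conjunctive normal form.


Step 1: Rewrite m → b as ¬m ∨ b.

(NOT m) OR b


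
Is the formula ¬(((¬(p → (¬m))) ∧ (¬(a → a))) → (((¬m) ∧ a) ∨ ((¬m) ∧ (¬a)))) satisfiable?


Check all 8 assignments over {a, m, p}:
a | m | p | φ
-------------
F | F | F | F
T | F | F | F
F | T | F | F
T | T | F | F
F | F | T | F
T | F | T | F
F | T | T | F
T | T | T | F
No assignment makes the formula true.

Unsatisfiable.


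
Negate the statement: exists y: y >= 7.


¬(forall x: φ) = exists x: ¬φ, and ¬(exists x: φ) = forall x: ¬φ.
Apply to the existential statement.

forall y: ~(y >= 7)


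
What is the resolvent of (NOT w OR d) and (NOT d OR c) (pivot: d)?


The clauses contain complementary literals d and NOTd.
Resolution eliminates this pair and disjoins the remaining literals (merging duplicates).

(NOT w OR c)


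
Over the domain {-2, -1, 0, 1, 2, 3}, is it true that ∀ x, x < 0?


Evaluate the predicate on each element: -2:T, -1:T, 0:F, 1:F, 2:F, 3:F.
Counterexample x = 0 fails the predicate.

F


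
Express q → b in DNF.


Step 1: Rewrite q → b as ¬q ∨ b.

(¬q) ∨ b


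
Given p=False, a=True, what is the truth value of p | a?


Disjunction is false only when both operands are false.
Substitute: p=False, a=True.
False | True evaluates to True.

True


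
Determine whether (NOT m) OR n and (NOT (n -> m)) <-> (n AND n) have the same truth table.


Compare truth tables:
m | n | φ | ψ
-------------
F | F | T | T
T | F | F | T
F | T | T | T
T | T | T | F
They differ at row 2 (m=T, n=F): φ=F but ψ=T.

No, they are not logically equivalent.


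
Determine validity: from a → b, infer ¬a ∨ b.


This matches the form of material implication: the conclusion follows in every model of the premises.

Valid.


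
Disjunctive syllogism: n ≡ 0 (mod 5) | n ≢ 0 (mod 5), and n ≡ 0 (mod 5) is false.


Disjunctive syllogism: from (P ∨ Q) and ¬P, infer Q.
One disjunct, 'n ≡ 0 (mod 5)', is ruled out; the other must hold.

n ≢ 0 (mod 5)


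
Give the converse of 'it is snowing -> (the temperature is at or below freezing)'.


The converse of (P → Q) is (Q → P). It is not in general equivalent to the original.
Here P = 'it is snowing' and Q = '(the temperature is at or below freezing)'.

If (the temperature is at or below freezing), then it is snowing.


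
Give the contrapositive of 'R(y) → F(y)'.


The contrapositive of (P → Q) is (¬Q → ¬P); it is logically equivalent to the original.
Here P = 'R(y)' and Q = 'F(y)'.

If not (F(y)), then not (R(y)).


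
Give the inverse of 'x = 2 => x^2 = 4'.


The inverse of (P → Q) is (¬P → ¬Q). It is equivalent to the converse, not to the original.
Here P = 'x = 2' and Q = 'x^2 = 4'.

If not (x = 2), then not (x^2 = 4).


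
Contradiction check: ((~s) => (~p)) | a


Truth table over {a, p, s}:
a | p | s | φ
-------------
False | False | False | True
True | False | False | True
False | True | False | False
True | True | False | True
False | False | True | True
True | False | True | True
False | True | True | True
True | True | True | True
Satisfying assignment at row 1: a=False, p=False, s=False gives True.

No, it is not a contradiction.


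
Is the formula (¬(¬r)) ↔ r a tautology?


Build the truth table over {r}:
r | φ
-----
F | T
T | T
Every row evaluates to true.

Yes, it is a tautology.


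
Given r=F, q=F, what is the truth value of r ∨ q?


Disjunction is false only when both operands are false.
Substitute: r=F, q=F.
F ∨ F evaluates to F.

F


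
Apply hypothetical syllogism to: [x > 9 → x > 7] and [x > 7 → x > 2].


Hypothetical syllogism: from (P → Q) and (Q → R), infer (P → R).
Chain the two implications through the shared middle term 'x > 7'.

x > 9 → x > 2


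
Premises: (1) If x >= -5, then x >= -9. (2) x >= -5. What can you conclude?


Modus ponens: from (P → Q) and P, infer Q.
P = 'x >= -5' is asserted, and P → Q holds, so Q follows.

x >= -9.


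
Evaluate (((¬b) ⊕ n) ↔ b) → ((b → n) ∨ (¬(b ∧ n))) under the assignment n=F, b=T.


Substitute n=F, b=T:
¬b = F
(¬b) ⊕ n = F ⊕ F = F
((¬b) ⊕ n) ↔ b = F ↔ T = F
b → n = T → F = F
b ∧ n = T ∧ F = F
¬(b ∧ n) = T
(b → n) ∨ (¬(b ∧ n)) = F ∨ T = T
(((¬b) ⊕ n) ↔ b) → ((b → n) ∨ (¬(b ∧ n))) = F → T = T

T


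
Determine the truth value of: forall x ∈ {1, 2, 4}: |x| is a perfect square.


Evaluate the predicate on each element: 1:True, 2:False, 4:True.
Counterexample x = 2 fails the predicate.

False


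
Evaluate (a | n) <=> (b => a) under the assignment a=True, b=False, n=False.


Substitute a=True, b=False, n=False:
a | n = True | False = True
b => a = False => True = True
(a | n) <=> (b => a) = True <=> True = True

True


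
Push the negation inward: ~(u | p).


De Morgan: the negation of a disjunction is the conjunction of the negations.
Distribute ~ across |, flipping it to &, and negate each literal.

(~u) & (~p)


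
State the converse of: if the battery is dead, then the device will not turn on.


The converse of (P → Q) is (Q → P). It is not in general equivalent to the original.
Here P = 'the battery is dead' and Q = 'the device will not turn on'.

If the device will not turn on, then the battery is dead.


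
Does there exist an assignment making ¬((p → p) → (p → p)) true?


Check all 2 assignments over {p}:
p | φ
-----
F | F
T | F
No assignment makes the formula true.

Unsatisfiable.


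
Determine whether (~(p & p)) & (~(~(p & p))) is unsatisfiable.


Truth table over {p}:
p | φ
-----
False | False
True | False
Every row is false.

Yes, it is a contradiction.


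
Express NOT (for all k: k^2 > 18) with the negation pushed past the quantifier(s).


¬(for all x: φ) = there exists x: ¬φ, and ¬(there exists x: φ) = for all x: ¬φ.
Apply to the universal statement.

there exists k: NOT(k^2 > 18)


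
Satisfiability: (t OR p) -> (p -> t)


Search for a satisfying assignment over {p, t}.
Try p=F, t=F: the formula evaluates to T.
A satisfying assignment exists.

Satisfiable.


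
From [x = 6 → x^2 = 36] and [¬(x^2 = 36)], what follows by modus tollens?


Modus tollens: from (P → Q) and ¬Q, infer ¬P.
Q = 'x^2 = 36' is denied; since P → Q, P must also fail.

Not (x = 6).


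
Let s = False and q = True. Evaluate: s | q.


Disjunction is false only when both operands are false.
Substitute: s=False, q=True.
False | True evaluates to True.

True


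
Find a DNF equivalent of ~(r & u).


Step 1: Apply De Morgan: ¬(r ∧ u) = ¬r ∨ ¬u.

(~r) | (~u)


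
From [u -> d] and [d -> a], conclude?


Hypothetical syllogism: from (P → Q) and (Q → R), infer (P → R).
Chain the two implications through the shared middle term 'd'.

u -> a


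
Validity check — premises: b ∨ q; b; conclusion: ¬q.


This is affirming a disjunct (fallacy). There exist truth assignments where the premises are all true but the conclusion is false.

Invalid.
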